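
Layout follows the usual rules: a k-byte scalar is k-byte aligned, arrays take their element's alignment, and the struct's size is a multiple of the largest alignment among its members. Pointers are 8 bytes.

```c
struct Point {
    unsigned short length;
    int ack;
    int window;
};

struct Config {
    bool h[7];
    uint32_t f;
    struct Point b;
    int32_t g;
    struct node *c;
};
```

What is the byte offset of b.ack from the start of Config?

16

Point: @0: length [2B, align 2] → 2; +2 pad (align 4); @4: ack [4B, align 4] → 8; @8: window [4B, align 4] → 12; size 12, align 4
@0: h [7B, align 1] → 7
+1 pad (align 4)
@8: f [4B, align 4] → 12
@12: b [12B, align 4] → 24
within Point: ack at 4
12 + 4 = 16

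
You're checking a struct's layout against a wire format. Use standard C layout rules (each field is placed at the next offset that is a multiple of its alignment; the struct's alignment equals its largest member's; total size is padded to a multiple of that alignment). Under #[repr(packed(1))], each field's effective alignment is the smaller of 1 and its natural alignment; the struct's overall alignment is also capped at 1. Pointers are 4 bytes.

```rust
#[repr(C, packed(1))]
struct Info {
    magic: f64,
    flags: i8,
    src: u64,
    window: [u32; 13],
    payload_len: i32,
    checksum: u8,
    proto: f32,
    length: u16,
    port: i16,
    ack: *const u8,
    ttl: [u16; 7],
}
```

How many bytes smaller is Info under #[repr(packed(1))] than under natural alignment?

12

natural layout:
  0..8  magic  (8B, 8-aligned)
  8..9  flags  (1B, 1-aligned)
  9..16  -- padding (7B)
  16..24  src  (8B, 8-aligned)
  24..76  window  (52B, 4-aligned)
  76..80  payload_len  (4B, 4-aligned)
  80..81  checksum  (1B, 1-aligned)
  81..84  -- padding (3B)
  84..88  proto  (4B, 4-aligned)
  88..90  length  (2B, 2-aligned)
  90..92  port  (2B, 2-aligned)
  92..96  ack  (4B, 4-aligned)
  96..110  ttl  (14B, 2-aligned)
  110..112  -- tail padding (2B)
  sizeof = 112, alignof = 8
packed(1) layout:
  0..8  magic  (8B, 1-aligned)
  8..9  flags  (1B, 1-aligned)
  9..17  src  (8B, 1-aligned)
  17..69  window  (52B, 1-aligned)
  69..73  payload_len  (4B, 1-aligned)
  73..74  checksum  (1B, 1-aligned)
  74..78  proto  (4B, 1-aligned)
  78..80  length  (2B, 1-aligned)
  80..82  port  (2B, 1-aligned)
  82..86  ack  (4B, 1-aligned)
  86..100  ttl  (14B, 1-aligned)
  sizeof = 100, alignof = 1
112 − 100 = 12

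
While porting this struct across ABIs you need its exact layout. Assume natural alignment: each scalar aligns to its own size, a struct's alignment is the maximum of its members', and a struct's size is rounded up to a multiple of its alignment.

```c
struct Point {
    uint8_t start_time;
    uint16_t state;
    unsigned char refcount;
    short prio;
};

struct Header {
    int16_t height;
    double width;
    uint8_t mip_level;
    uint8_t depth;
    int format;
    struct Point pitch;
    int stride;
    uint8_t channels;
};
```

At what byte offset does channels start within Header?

36

Point: @0: start_time [1B, align 1] → 1; +1 pad (align 2); @2: state [2B, align 2] → 4; @4: refcount [1B, align 1] → 5; +1 pad (align 2); @6: prio [2B, align 2] → 8; size 8, align 2
@0: height [2B, align 2] → 2
+6 pad (align 8)
@8: width [8B, align 8] → 16
@16: mip_level [1B, align 1] → 17
@17: depth [1B, align 1] → 18
+2 pad (align 4)
@20: format [4B, align 4] → 24
@24: pitch [8B, align 2] → 32
@32: stride [4B, align 4] → 36
@36: channels [1B, align 1] → 37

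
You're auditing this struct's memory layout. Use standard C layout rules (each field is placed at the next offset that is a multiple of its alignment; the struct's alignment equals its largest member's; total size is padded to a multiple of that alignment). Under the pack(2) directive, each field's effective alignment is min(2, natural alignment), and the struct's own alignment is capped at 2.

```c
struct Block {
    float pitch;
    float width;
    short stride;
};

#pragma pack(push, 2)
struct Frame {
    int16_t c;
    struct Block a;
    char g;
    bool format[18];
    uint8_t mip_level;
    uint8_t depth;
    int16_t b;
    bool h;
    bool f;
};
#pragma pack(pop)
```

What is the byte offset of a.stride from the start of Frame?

Block: pitch at 0 (size 4, align 4) → ends 4; width at 4 (size 4, align 4) → ends 8; stride at 8 (size 2, align 2) → ends 10; tail pad 2 to reach multiple of 4; total 12 bytes, alignment 4
c at 0 (size 2, align 2) → ends 2
a at 2 (size 12, align 2) → ends 14
within Block: stride at 8
2 + 8 = 10

10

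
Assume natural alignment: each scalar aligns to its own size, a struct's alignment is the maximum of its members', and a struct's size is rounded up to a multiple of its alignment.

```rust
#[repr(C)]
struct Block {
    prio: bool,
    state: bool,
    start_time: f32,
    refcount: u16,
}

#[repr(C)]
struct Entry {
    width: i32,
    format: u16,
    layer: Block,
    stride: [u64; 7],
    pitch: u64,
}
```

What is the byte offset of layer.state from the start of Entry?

Block: 0..1  prio  (1B, 1-aligned); 1..2  state  (1B, 1-aligned); 2..4  -- padding (2B); 4..8  start_time  (4B, 4-aligned); 8..10  refcount  (2B, 2-aligned); 10..12  -- tail padding (2B); sizeof = 12, alignof = 4
0..4  width  (4B, 4-aligned)
4..6  format  (2B, 2-aligned)
6..8  -- padding (2B)
8..20  layer  (12B, 4-aligned)
within Block: state at 1
8 + 1 = 9

9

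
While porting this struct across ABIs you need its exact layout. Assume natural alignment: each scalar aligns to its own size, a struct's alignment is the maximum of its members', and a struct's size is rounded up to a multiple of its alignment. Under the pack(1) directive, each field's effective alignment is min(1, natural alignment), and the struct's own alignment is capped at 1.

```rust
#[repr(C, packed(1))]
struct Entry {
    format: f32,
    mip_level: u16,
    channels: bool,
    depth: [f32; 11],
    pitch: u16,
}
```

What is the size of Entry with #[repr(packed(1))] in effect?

format at 0 (size 4, align 1) → ends 4
mip_level at 4 (size 2, align 1) → ends 6
channels at 6 (size 1, align 1) → ends 7
depth at 7 (size 44, align 1) → ends 51
pitch at 51 (size 2, align 1) → ends 53
total 53 bytes, alignment 1

53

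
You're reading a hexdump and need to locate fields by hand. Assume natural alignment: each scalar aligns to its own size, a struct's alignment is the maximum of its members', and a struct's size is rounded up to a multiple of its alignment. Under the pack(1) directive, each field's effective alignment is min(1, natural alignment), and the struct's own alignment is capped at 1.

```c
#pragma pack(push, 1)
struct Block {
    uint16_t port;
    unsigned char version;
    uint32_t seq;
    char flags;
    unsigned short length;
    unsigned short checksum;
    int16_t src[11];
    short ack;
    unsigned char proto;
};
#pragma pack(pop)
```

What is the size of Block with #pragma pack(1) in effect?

@0: port [2B, align 1] → 2
@2: version [1B, align 1] → 3
@3: seq [4B, align 1] → 7
@7: flags [1B, align 1] → 8
@8: length [2B, align 1] → 10
@10: checksum [2B, align 1] → 12
@12: src [22B, align 1] → 34
@34: ack [2B, align 1] → 36
@36: proto [1B, align 1] → 37
size 37, align 1

37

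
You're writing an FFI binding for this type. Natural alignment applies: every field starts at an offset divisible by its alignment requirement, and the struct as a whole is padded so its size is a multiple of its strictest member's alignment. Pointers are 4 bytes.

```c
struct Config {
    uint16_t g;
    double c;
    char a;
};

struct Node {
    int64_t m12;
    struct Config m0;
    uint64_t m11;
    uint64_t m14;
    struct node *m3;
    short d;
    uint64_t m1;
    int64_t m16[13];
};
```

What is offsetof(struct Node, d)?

52

Config: 0..2  g  (2B, 2-aligned); 2..8  -- padding (6B); 8..16  c  (8B, 8-aligned); 16..17  a  (1B, 1-aligned); 17..24  -- tail padding (7B); sizeof = 24, alignof = 8
0..8  m12  (8B, 8-aligned)
8..32  m0  (24B, 8-aligned)
32..40  m11  (8B, 8-aligned)
40..48  m14  (8B, 8-aligned)
48..52  m3  (4B, 4-aligned)
52..54  d  (2B, 2-aligned)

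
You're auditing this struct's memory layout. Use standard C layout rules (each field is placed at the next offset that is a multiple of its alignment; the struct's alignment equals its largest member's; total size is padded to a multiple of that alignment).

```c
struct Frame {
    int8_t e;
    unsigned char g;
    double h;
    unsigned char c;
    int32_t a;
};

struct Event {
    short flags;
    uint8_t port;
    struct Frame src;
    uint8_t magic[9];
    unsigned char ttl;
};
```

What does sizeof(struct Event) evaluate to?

48 bytes

Frame: e at 0 (size 1, align 1) → ends 1; g at 1 (size 1, align 1) → ends 2; pad 6 to align 8 for h; h at 8 (size 8, align 8) → ends 16; c at 16 (size 1, align 1) → ends 17; pad 3 to align 4 for a; a at 20 (size 4, align 4) → ends 24; total 24 bytes, alignment 8
flags at 0 (size 2, align 2) → ends 2
port at 2 (size 1, align 1) → ends 3
pad 5 to align 8 for src
src at 8 (size 24, align 8) → ends 32
magic at 32 (size 9, align 1) → ends 41
ttl at 41 (size 1, align 1) → ends 42
tail pad 6 to reach multiple of 8
total 48 bytes, alignment 8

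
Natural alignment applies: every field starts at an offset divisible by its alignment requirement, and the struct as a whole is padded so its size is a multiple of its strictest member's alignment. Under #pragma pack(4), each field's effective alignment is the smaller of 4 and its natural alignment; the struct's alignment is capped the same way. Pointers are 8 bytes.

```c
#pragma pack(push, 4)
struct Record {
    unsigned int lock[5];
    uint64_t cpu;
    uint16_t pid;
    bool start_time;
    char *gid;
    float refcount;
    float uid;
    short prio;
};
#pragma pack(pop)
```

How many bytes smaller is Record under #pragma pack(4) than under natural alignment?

12

natural layout:
  lock at 0 (size 20, align 4) → ends 20
  pad 4 to align 8 for cpu
  cpu at 24 (size 8, align 8) → ends 32
  pid at 32 (size 2, align 2) → ends 34
  start_time at 34 (size 1, align 1) → ends 35
  pad 5 to align 8 for gid
  gid at 40 (size 8, align 8) → ends 48
  refcount at 48 (size 4, align 4) → ends 52
  uid at 52 (size 4, align 4) → ends 56
  prio at 56 (size 2, align 2) → ends 58
  tail pad 6 to reach multiple of 8
  total 64 bytes, alignment 8
packed(4) layout:
  lock at 0 (size 20, align 4) → ends 20
  cpu at 20 (size 8, align 4) → ends 28
  pid at 28 (size 2, align 2) → ends 30
  start_time at 30 (size 1, align 1) → ends 31
  pad 1 to align 4 for gid
  gid at 32 (size 8, align 4) → ends 40
  refcount at 40 (size 4, align 4) → ends 44
  uid at 44 (size 4, align 4) → ends 48
  prio at 48 (size 2, align 2) → ends 50
  tail pad 2 to reach multiple of 4
  total 52 bytes, alignment 4
64 − 52 = 12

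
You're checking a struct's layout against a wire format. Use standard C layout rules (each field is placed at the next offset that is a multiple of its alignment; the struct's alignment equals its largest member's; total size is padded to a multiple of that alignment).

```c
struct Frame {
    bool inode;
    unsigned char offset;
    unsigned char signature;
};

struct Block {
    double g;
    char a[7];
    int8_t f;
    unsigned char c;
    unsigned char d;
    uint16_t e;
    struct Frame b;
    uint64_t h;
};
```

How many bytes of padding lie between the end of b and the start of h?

Frame: inode at 0 (size 1, align 1) → ends 1; offset at 1 (size 1, align 1) → ends 2; signature at 2 (size 1, align 1) → ends 3; total 3 bytes, alignment 1
g at 0 (size 8, align 8) → ends 8
a at 8 (size 7, align 1) → ends 15
f at 15 (size 1, align 1) → ends 16
c at 16 (size 1, align 1) → ends 17
d at 17 (size 1, align 1) → ends 18
e at 18 (size 2, align 2) → ends 20
b at 20 (size 3, align 1) → ends 23
pad 1 to align 8 for h
h at 24 (size 8, align 8) → ends 32

1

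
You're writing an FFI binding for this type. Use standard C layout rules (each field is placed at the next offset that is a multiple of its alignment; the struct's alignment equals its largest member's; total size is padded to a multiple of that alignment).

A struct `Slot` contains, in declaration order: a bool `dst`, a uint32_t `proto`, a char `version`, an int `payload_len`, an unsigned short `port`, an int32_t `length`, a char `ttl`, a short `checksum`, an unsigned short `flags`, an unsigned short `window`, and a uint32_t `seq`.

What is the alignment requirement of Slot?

4

member alignments: dst=1, proto=4, version=1, payload_len=4, port=2, length=4, ttl=1, checksum=2, flags=2, window=2, seq=4
max = 4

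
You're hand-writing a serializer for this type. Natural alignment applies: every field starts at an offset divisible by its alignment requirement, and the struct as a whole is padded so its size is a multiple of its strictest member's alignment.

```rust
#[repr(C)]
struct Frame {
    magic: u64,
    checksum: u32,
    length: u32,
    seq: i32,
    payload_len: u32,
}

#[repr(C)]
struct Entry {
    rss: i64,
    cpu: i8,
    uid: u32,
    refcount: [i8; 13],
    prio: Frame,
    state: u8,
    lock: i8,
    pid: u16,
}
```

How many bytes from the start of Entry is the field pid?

58

Frame: 0..8  magic  (8B, 8-aligned); 8..12  checksum  (4B, 4-aligned); 12..16  length  (4B, 4-aligned); 16..20  seq  (4B, 4-aligned); 20..24  payload_len  (4B, 4-aligned); sizeof = 24, alignof = 8
0..8  rss  (8B, 8-aligned)
8..9  cpu  (1B, 1-aligned)
9..12  -- padding (3B)
12..16  uid  (4B, 4-aligned)
16..29  refcount  (13B, 1-aligned)
29..32  -- padding (3B)
32..56  prio  (24B, 8-aligned)
56..57  state  (1B, 1-aligned)
57..58  lock  (1B, 1-aligned)
58..60  pid  (2B, 2-aligned)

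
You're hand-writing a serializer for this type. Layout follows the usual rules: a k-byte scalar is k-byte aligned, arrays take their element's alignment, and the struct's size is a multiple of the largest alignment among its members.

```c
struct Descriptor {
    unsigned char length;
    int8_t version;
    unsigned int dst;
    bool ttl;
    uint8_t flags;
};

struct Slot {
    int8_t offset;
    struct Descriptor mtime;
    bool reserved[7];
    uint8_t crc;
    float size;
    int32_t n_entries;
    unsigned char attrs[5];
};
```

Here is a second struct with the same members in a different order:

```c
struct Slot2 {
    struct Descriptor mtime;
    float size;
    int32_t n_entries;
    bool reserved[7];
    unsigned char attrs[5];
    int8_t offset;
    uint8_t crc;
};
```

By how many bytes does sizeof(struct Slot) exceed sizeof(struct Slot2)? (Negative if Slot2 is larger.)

4

Descriptor: @0: length [1B, align 1] → 1; @1: version [1B, align 1] → 2; +2 pad (align 4); @4: dst [4B, align 4] → 8; @8: ttl [1B, align 1] → 9; @9: flags [1B, align 1] → 10; +2 tail pad (align 4); size 12, align 4
@0: offset [1B, align 1] → 1
+3 pad (align 4)
@4: mtime [12B, align 4] → 16
@16: reserved [7B, align 1] → 23
@23: crc [1B, align 1] → 24
@24: size [4B, align 4] → 28
@28: n_entries [4B, align 4] → 32
@32: attrs [5B, align 1] → 37
+3 tail pad (align 4)
size 40, align 4
— Slot2 —
@0: mtime [12B, align 4] → 12
@12: size [4B, align 4] → 16
@16: n_entries [4B, align 4] → 20
@20: reserved [7B, align 1] → 27
@27: attrs [5B, align 1] → 32
@32: offset [1B, align 1] → 33
@33: crc [1B, align 1] → 34
+2 tail pad (align 4)
size 36, align 4
40 − 36 = 4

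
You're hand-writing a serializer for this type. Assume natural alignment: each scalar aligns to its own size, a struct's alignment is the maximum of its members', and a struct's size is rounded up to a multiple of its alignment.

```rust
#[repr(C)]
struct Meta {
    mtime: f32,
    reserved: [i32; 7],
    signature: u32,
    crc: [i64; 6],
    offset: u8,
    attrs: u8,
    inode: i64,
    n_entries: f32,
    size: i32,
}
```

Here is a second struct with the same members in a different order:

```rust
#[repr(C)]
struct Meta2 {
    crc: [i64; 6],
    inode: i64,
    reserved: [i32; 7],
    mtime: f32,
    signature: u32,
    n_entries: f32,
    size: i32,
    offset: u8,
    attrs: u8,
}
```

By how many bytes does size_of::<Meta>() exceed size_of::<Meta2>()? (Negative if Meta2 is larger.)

8

0..4  mtime  (4B, 4-aligned)
4..32  reserved  (28B, 4-aligned)
32..36  signature  (4B, 4-aligned)
36..40  -- padding (4B)
40..88  crc  (48B, 8-aligned)
88..89  offset  (1B, 1-aligned)
89..90  attrs  (1B, 1-aligned)
90..96  -- padding (6B)
96..104  inode  (8B, 8-aligned)
104..108  n_entries  (4B, 4-aligned)
108..112  size  (4B, 4-aligned)
sizeof = 112, alignof = 8
— Meta2 —
0..48  crc  (48B, 8-aligned)
48..56  inode  (8B, 8-aligned)
56..84  reserved  (28B, 4-aligned)
84..88  mtime  (4B, 4-aligned)
88..92  signature  (4B, 4-aligned)
92..96  n_entries  (4B, 4-aligned)
96..100  size  (4B, 4-aligned)
100..101  offset  (1B, 1-aligned)
101..102  attrs  (1B, 1-aligned)
102..104  -- tail padding (2B)
sizeof = 104, alignof = 8
112 − 104 = 8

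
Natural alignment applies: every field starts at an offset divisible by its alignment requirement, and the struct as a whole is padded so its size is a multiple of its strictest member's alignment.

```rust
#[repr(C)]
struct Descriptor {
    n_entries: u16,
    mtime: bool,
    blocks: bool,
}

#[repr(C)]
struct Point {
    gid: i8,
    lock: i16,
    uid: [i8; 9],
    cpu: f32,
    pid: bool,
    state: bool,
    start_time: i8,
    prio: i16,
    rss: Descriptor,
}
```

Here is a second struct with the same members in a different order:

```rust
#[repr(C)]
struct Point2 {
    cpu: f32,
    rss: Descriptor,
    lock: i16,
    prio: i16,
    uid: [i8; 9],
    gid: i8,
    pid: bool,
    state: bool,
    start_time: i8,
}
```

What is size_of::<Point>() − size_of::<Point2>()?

4

Descriptor: 0..2  n_entries  (2B, 2-aligned); 2..3  mtime  (1B, 1-aligned); 3..4  blocks  (1B, 1-aligned); sizeof = 4, alignof = 2
0..1  gid  (1B, 1-aligned)
1..2  -- padding (1B)
2..4  lock  (2B, 2-aligned)
4..13  uid  (9B, 1-aligned)
13..16  -- padding (3B)
16..20  cpu  (4B, 4-aligned)
20..21  pid  (1B, 1-aligned)
21..22  state  (1B, 1-aligned)
22..23  start_time  (1B, 1-aligned)
23..24  -- padding (1B)
24..26  prio  (2B, 2-aligned)
26..30  rss  (4B, 2-aligned)
30..32  -- tail padding (2B)
sizeof = 32, alignof = 4
— Point2 —
0..4  cpu  (4B, 4-aligned)
4..8  rss  (4B, 2-aligned)
8..10  lock  (2B, 2-aligned)
10..12  prio  (2B, 2-aligned)
12..21  uid  (9B, 1-aligned)
21..22  gid  (1B, 1-aligned)
22..23  pid  (1B, 1-aligned)
23..24  state  (1B, 1-aligned)
24..25  start_time  (1B, 1-aligned)
25..28  -- tail padding (3B)
sizeof = 28, alignof = 4
32 − 28 = 4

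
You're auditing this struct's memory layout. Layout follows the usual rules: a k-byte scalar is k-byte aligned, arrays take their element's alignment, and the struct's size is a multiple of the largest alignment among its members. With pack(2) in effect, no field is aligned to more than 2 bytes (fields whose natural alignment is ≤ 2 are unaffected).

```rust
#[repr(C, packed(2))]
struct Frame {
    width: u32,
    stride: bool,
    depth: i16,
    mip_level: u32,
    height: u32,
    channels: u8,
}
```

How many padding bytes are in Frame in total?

2

width at 0 (size 4, align 2) → ends 4
stride at 4 (size 1, align 1) → ends 5
pad 1 to align 2 for depth
depth at 6 (size 2, align 2) → ends 8
mip_level at 8 (size 4, align 2) → ends 12
height at 12 (size 4, align 2) → ends 16
channels at 16 (size 1, align 1) → ends 17
tail pad 1 to reach multiple of 2
total 18 bytes, alignment 2
data bytes 16, size 18 → padding 2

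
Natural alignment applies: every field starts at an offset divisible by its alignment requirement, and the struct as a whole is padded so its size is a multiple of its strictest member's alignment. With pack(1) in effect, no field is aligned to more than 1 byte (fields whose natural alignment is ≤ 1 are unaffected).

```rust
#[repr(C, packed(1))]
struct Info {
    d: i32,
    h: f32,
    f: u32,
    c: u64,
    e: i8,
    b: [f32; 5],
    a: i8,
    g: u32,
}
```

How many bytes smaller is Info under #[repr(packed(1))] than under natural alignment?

natural layout:
  d at 0 (size 4, align 4) → ends 4
  h at 4 (size 4, align 4) → ends 8
  f at 8 (size 4, align 4) → ends 12
  pad 4 to align 8 for c
  c at 16 (size 8, align 8) → ends 24
  e at 24 (size 1, align 1) → ends 25
  pad 3 to align 4 for b
  b at 28 (size 20, align 4) → ends 48
  a at 48 (size 1, align 1) → ends 49
  pad 3 to align 4 for g
  g at 52 (size 4, align 4) → ends 56
  total 56 bytes, alignment 8
packed(1) layout:
  d at 0 (size 4, align 1) → ends 4
  h at 4 (size 4, align 1) → ends 8
  f at 8 (size 4, align 1) → ends 12
  c at 12 (size 8, align 1) → ends 20
  e at 20 (size 1, align 1) → ends 21
  b at 21 (size 20, align 1) → ends 41
  a at 41 (size 1, align 1) → ends 42
  g at 42 (size 4, align 1) → ends 46
  total 46 bytes, alignment 1
56 − 46 = 10

10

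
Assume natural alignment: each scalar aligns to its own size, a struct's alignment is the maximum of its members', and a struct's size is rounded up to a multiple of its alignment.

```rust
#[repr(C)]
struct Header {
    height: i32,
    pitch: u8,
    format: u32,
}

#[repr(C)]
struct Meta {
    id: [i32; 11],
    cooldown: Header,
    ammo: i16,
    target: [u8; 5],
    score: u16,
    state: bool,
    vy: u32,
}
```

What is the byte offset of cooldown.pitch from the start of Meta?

Header: 0..4  height  (4B, 4-aligned); 4..5  pitch  (1B, 1-aligned); 5..8  -- padding (3B); 8..12  format  (4B, 4-aligned); sizeof = 12, alignof = 4
0..44  id  (44B, 4-aligned)
44..56  cooldown  (12B, 4-aligned)
within Header: pitch at 4
44 + 4 = 48

48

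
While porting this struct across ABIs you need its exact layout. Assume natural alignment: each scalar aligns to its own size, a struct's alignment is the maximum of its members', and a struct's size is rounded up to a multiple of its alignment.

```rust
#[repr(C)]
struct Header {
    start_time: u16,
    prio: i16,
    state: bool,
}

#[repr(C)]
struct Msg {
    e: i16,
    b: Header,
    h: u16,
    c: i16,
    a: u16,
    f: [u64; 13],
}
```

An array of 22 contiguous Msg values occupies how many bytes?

2640

Header: start_time at 0 (size 2, align 2) → ends 2; prio at 2 (size 2, align 2) → ends 4; state at 4 (size 1, align 1) → ends 5; tail pad 1 to reach multiple of 2; total 6 bytes, alignment 2
e at 0 (size 2, align 2) → ends 2
b at 2 (size 6, align 2) → ends 8
h at 8 (size 2, align 2) → ends 10
c at 10 (size 2, align 2) → ends 12
a at 12 (size 2, align 2) → ends 14
pad 2 to align 8 for f
f at 16 (size 104, align 8) → ends 120
total 120 bytes, alignment 8
array of 22: 22 × 120 = 2640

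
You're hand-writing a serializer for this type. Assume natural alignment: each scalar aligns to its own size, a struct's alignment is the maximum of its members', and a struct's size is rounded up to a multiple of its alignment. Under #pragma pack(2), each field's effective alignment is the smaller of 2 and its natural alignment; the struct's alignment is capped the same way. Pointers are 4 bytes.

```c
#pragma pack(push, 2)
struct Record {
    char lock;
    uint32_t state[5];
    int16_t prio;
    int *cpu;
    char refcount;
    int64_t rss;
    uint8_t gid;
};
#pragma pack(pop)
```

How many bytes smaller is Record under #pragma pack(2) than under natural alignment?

16

natural layout:
  lock at 0 (size 1, align 1) → ends 1
  pad 3 to align 4 for state
  state at 4 (size 20, align 4) → ends 24
  prio at 24 (size 2, align 2) → ends 26
  pad 2 to align 4 for cpu
  cpu at 28 (size 4, align 4) → ends 32
  refcount at 32 (size 1, align 1) → ends 33
  pad 7 to align 8 for rss
  rss at 40 (size 8, align 8) → ends 48
  gid at 48 (size 1, align 1) → ends 49
  tail pad 7 to reach multiple of 8
  total 56 bytes, alignment 8
packed(2) layout:
  lock at 0 (size 1, align 1) → ends 1
  pad 1 to align 2 for state
  state at 2 (size 20, align 2) → ends 22
  prio at 22 (size 2, align 2) → ends 24
  cpu at 24 (size 4, align 2) → ends 28
  refcount at 28 (size 1, align 1) → ends 29
  pad 1 to align 2 for rss
  rss at 30 (size 8, align 2) → ends 38
  gid at 38 (size 1, align 1) → ends 39
  tail pad 1 to reach multiple of 2
  total 40 bytes, alignment 2
56 − 40 = 16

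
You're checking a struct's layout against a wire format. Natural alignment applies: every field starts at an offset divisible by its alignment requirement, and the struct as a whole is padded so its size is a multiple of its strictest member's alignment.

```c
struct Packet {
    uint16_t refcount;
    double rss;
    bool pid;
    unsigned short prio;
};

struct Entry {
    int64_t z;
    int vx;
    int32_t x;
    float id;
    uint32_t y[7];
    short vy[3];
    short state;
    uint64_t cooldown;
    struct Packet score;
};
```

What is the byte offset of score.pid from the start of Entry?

Packet: refcount at 0 (size 2, align 2) → ends 2; pad 6 to align 8 for rss; rss at 8 (size 8, align 8) → ends 16; pid at 16 (size 1, align 1) → ends 17; pad 1 to align 2 for prio; prio at 18 (size 2, align 2) → ends 20; tail pad 4 to reach multiple of 8; total 24 bytes, alignment 8
z at 0 (size 8, align 8) → ends 8
vx at 8 (size 4, align 4) → ends 12
x at 12 (size 4, align 4) → ends 16
id at 16 (size 4, align 4) → ends 20
y at 20 (size 28, align 4) → ends 48
vy at 48 (size 6, align 2) → ends 54
state at 54 (size 2, align 2) → ends 56
cooldown at 56 (size 8, align 8) → ends 64
score at 64 (size 24, align 8) → ends 88
within Packet: pid at 16
64 + 16 = 80

80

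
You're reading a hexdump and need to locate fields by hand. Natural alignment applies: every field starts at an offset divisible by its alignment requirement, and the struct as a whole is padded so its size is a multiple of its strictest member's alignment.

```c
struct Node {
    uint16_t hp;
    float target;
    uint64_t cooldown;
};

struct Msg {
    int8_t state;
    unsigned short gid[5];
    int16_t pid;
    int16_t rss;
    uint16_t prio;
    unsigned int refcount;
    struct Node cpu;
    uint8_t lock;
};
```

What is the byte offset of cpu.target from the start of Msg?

28

Node: hp at 0 (size 2, align 2) → ends 2; pad 2 to align 4 for target; target at 4 (size 4, align 4) → ends 8; cooldown at 8 (size 8, align 8) → ends 16; total 16 bytes, alignment 8
state at 0 (size 1, align 1) → ends 1
pad 1 to align 2 for gid
gid at 2 (size 10, align 2) → ends 12
pid at 12 (size 2, align 2) → ends 14
rss at 14 (size 2, align 2) → ends 16
prio at 16 (size 2, align 2) → ends 18
pad 2 to align 4 for refcount
refcount at 20 (size 4, align 4) → ends 24
cpu at 24 (size 16, align 8) → ends 40
within Node: target at 4
24 + 4 = 28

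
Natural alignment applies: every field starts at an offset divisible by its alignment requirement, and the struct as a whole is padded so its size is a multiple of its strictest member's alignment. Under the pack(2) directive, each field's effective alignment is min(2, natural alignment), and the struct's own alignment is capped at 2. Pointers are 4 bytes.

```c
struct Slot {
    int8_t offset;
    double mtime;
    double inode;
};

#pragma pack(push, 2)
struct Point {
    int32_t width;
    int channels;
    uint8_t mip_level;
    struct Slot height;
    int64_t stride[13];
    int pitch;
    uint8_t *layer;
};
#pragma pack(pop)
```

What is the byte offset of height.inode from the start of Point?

Slot: @0: offset [1B, align 1] → 1; +7 pad (align 8); @8: mtime [8B, align 8] → 16; @16: inode [8B, align 8] → 24; size 24, align 8
@0: width [4B, align 2] → 4
@4: channels [4B, align 2] → 8
@8: mip_level [1B, align 1] → 9
+1 pad (align 2)
@10: height [24B, align 2] → 34
within Slot: inode at 16
10 + 16 = 26

26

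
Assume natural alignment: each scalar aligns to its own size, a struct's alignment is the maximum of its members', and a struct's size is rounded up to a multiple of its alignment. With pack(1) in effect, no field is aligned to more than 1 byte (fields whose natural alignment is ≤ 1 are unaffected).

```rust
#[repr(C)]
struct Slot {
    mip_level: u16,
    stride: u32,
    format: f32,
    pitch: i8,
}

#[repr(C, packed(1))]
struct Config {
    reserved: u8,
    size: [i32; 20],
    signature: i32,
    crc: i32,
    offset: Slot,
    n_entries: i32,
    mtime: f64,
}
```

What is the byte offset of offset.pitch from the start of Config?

Slot: @0: mip_level [2B, align 2] → 2; +2 pad (align 4); @4: stride [4B, align 4] → 8; @8: format [4B, align 4] → 12; @12: pitch [1B, align 1] → 13; +3 tail pad (align 4); size 16, align 4
@0: reserved [1B, align 1] → 1
@1: size [80B, align 1] → 81
@81: signature [4B, align 1] → 85
@85: crc [4B, align 1] → 89
@89: offset [16B, align 1] → 105
within Slot: pitch at 12
89 + 12 = 101

101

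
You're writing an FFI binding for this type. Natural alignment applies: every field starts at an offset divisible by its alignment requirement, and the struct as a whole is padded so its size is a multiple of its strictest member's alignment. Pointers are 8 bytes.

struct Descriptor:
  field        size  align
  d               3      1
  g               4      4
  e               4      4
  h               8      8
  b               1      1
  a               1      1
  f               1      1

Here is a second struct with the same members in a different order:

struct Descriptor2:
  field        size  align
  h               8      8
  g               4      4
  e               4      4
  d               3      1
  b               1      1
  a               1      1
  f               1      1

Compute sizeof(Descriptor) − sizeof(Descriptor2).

8

d at 0 (size 3, align 1) → ends 3
pad 1 to align 4 for g
g at 4 (size 4, align 4) → ends 8
e at 8 (size 4, align 4) → ends 12
pad 4 to align 8 for h
h at 16 (size 8, align 8) → ends 24
b at 24 (size 1, align 1) → ends 25
a at 25 (size 1, align 1) → ends 26
f at 26 (size 1, align 1) → ends 27
tail pad 5 to reach multiple of 8
total 32 bytes, alignment 8
— Descriptor2 —
h at 0 (size 8, align 8) → ends 8
g at 8 (size 4, align 4) → ends 12
e at 12 (size 4, align 4) → ends 16
d at 16 (size 3, align 1) → ends 19
b at 19 (size 1, align 1) → ends 20
a at 20 (size 1, align 1) → ends 21
f at 21 (size 1, align 1) → ends 22
tail pad 2 to reach multiple of 8
total 24 bytes, alignment 8
32 − 24 = 8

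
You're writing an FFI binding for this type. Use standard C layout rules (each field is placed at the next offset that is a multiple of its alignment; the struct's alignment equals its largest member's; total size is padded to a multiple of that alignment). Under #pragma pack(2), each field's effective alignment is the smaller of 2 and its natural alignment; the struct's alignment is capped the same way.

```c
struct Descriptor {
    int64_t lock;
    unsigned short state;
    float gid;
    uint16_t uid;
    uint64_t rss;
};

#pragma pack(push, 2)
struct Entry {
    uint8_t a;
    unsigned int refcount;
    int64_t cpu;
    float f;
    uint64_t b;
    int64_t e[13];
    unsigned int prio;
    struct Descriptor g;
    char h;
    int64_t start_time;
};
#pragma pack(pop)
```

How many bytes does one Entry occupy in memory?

176

Descriptor: lock at 0 (size 8, align 8) → ends 8; state at 8 (size 2, align 2) → ends 10; pad 2 to align 4 for gid; gid at 12 (size 4, align 4) → ends 16; uid at 16 (size 2, align 2) → ends 18; pad 6 to align 8 for rss; rss at 24 (size 8, align 8) → ends 32; total 32 bytes, alignment 8
a at 0 (size 1, align 1) → ends 1
pad 1 to align 2 for refcount
refcount at 2 (size 4, align 2) → ends 6
cpu at 6 (size 8, align 2) → ends 14
f at 14 (size 4, align 2) → ends 18
b at 18 (size 8, align 2) → ends 26
e at 26 (size 104, align 2) → ends 130
prio at 130 (size 4, align 2) → ends 134
g at 134 (size 32, align 2) → ends 166
h at 166 (size 1, align 1) → ends 167
pad 1 to align 2 for start_time
start_time at 168 (size 8, align 2) → ends 176
total 176 bytes, alignment 2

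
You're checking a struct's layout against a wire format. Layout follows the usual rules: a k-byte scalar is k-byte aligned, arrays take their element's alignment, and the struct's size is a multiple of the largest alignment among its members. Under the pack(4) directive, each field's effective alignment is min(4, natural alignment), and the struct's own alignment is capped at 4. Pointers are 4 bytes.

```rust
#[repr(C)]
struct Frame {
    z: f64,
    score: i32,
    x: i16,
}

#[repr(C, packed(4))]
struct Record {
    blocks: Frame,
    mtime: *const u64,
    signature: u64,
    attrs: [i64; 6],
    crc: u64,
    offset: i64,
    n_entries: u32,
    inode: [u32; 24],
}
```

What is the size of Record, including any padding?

192

Frame: 0..8  z  (8B, 8-aligned); 8..12  score  (4B, 4-aligned); 12..14  x  (2B, 2-aligned); 14..16  -- tail padding (2B); sizeof = 16, alignof = 8
0..16  blocks  (16B, 4-aligned)
16..20  mtime  (4B, 4-aligned)
20..28  signature  (8B, 4-aligned)
28..76  attrs  (48B, 4-aligned)
76..84  crc  (8B, 4-aligned)
84..92  offset  (8B, 4-aligned)
92..96  n_entries  (4B, 4-aligned)
96..192  inode  (96B, 4-aligned)
sizeof = 192, alignof = 4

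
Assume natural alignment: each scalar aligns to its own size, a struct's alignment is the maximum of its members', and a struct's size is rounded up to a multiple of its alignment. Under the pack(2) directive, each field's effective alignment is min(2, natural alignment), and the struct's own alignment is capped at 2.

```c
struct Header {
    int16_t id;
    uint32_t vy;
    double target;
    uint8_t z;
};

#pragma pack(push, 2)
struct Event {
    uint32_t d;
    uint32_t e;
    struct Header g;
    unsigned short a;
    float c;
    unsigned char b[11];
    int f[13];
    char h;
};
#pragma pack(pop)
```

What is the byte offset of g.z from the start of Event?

Header: 0..2  id  (2B, 2-aligned); 2..4  -- padding (2B); 4..8  vy  (4B, 4-aligned); 8..16  target  (8B, 8-aligned); 16..17  z  (1B, 1-aligned); 17..24  -- tail padding (7B); sizeof = 24, alignof = 8
0..4  d  (4B, 2-aligned)
4..8  e  (4B, 2-aligned)
8..32  g  (24B, 2-aligned)
within Header: z at 16
8 + 16 = 24

24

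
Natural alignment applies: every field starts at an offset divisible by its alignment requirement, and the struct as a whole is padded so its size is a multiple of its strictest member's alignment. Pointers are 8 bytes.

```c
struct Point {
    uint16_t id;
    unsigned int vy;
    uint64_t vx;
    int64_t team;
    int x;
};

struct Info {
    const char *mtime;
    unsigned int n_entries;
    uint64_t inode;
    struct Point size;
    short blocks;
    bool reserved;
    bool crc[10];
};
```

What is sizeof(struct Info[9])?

Point: @0: id [2B, align 2] → 2; +2 pad (align 4); @4: vy [4B, align 4] → 8; @8: vx [8B, align 8] → 16; @16: team [8B, align 8] → 24; @24: x [4B, align 4] → 28; +4 tail pad (align 8); size 32, align 8
@0: mtime [8B, align 8] → 8
@8: n_entries [4B, align 4] → 12
+4 pad (align 8)
@16: inode [8B, align 8] → 24
@24: size [32B, align 8] → 56
@56: blocks [2B, align 2] → 58
@58: reserved [1B, align 1] → 59
@59: crc [10B, align 1] → 69
+3 tail pad (align 8)
size 72, align 8
array of 9: 9 × 72 = 648

648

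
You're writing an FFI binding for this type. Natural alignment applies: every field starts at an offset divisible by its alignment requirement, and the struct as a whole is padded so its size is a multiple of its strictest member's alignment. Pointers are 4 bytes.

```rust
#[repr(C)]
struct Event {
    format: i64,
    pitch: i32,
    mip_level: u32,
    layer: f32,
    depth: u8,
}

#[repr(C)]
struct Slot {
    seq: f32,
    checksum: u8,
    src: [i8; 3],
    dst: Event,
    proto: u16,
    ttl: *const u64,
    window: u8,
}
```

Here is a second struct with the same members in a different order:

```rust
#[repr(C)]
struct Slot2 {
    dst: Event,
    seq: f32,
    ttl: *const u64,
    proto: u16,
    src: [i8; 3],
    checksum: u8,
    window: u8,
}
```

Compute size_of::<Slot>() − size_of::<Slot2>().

8

Event: 0..8  format  (8B, 8-aligned); 8..12  pitch  (4B, 4-aligned); 12..16  mip_level  (4B, 4-aligned); 16..20  layer  (4B, 4-aligned); 20..21  depth  (1B, 1-aligned); 21..24  -- tail padding (3B); sizeof = 24, alignof = 8
0..4  seq  (4B, 4-aligned)
4..5  checksum  (1B, 1-aligned)
5..8  src  (3B, 1-aligned)
8..32  dst  (24B, 8-aligned)
32..34  proto  (2B, 2-aligned)
34..36  -- padding (2B)
36..40  ttl  (4B, 4-aligned)
40..41  window  (1B, 1-aligned)
41..48  -- tail padding (7B)
sizeof = 48, alignof = 8
— Slot2 —
0..24  dst  (24B, 8-aligned)
24..28  seq  (4B, 4-aligned)
28..32  ttl  (4B, 4-aligned)
32..34  proto  (2B, 2-aligned)
34..37  src  (3B, 1-aligned)
37..38  checksum  (1B, 1-aligned)
38..39  window  (1B, 1-aligned)
39..40  -- tail padding (1B)
sizeof = 40, alignof = 8
48 − 40 = 8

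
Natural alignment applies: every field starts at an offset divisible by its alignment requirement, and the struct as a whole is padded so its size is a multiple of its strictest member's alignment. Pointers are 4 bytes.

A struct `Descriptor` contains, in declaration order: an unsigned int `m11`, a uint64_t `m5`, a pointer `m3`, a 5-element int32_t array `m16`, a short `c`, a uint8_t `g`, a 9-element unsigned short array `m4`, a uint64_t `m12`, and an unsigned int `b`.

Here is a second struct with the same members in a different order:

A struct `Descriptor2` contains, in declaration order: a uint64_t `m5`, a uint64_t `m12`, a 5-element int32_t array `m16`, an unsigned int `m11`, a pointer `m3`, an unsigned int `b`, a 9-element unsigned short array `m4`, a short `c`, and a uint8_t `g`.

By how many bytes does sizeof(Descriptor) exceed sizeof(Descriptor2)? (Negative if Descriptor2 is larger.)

@0: m11 [4B, align 4] → 4
+4 pad (align 8)
@8: m5 [8B, align 8] → 16
@16: m3 [4B, align 4] → 20
@20: m16 [20B, align 4] → 40
@40: c [2B, align 2] → 42
@42: g [1B, align 1] → 43
+1 pad (align 2)
@44: m4 [18B, align 2] → 62
+2 pad (align 8)
@64: m12 [8B, align 8] → 72
@72: b [4B, align 4] → 76
+4 tail pad (align 8)
size 80, align 8
— Descriptor2 —
@0: m5 [8B, align 8] → 8
@8: m12 [8B, align 8] → 16
@16: m16 [20B, align 4] → 36
@36: m11 [4B, align 4] → 40
@40: m3 [4B, align 4] → 44
@44: b [4B, align 4] → 48
@48: m4 [18B, align 2] → 66
@66: c [2B, align 2] → 68
@68: g [1B, align 1] → 69
+3 tail pad (align 8)
size 72, align 8
80 − 72 = 8

8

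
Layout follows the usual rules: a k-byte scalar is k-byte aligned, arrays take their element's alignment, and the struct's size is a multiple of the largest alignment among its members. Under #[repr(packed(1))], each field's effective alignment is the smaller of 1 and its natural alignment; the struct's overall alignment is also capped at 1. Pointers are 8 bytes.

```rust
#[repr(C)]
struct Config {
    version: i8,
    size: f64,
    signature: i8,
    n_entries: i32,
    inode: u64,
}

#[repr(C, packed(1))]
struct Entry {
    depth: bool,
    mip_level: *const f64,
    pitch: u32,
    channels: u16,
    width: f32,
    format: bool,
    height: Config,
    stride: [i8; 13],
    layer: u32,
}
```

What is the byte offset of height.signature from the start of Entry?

36

Config: version at 0 (size 1, align 1) → ends 1; pad 7 to align 8 for size; size at 8 (size 8, align 8) → ends 16; signature at 16 (size 1, align 1) → ends 17; pad 3 to align 4 for n_entries; n_entries at 20 (size 4, align 4) → ends 24; inode at 24 (size 8, align 8) → ends 32; total 32 bytes, alignment 8
depth at 0 (size 1, align 1) → ends 1
mip_level at 1 (size 8, align 1) → ends 9
pitch at 9 (size 4, align 1) → ends 13
channels at 13 (size 2, align 1) → ends 15
width at 15 (size 4, align 1) → ends 19
format at 19 (size 1, align 1) → ends 20
height at 20 (size 32, align 1) → ends 52
within Config: signature at 16
20 + 16 = 36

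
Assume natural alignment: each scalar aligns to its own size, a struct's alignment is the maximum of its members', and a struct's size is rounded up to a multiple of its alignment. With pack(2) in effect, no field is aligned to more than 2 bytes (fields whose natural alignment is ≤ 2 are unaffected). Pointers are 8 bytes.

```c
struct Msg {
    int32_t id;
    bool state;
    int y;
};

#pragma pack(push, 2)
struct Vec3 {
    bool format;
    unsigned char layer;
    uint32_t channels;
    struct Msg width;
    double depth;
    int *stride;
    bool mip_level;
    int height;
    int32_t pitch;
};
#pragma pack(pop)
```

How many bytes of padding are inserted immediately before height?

Msg: @0: id [4B, align 4] → 4; @4: state [1B, align 1] → 5; +3 pad (align 4); @8: y [4B, align 4] → 12; size 12, align 4
@0: format [1B, align 1] → 1
@1: layer [1B, align 1] → 2
@2: channels [4B, align 2] → 6
@6: width [12B, align 2] → 18
@18: depth [8B, align 2] → 26
@26: stride [8B, align 2] → 34
@34: mip_level [1B, align 1] → 35
+1 pad (align 2)
@36: height [4B, align 2] → 40

1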